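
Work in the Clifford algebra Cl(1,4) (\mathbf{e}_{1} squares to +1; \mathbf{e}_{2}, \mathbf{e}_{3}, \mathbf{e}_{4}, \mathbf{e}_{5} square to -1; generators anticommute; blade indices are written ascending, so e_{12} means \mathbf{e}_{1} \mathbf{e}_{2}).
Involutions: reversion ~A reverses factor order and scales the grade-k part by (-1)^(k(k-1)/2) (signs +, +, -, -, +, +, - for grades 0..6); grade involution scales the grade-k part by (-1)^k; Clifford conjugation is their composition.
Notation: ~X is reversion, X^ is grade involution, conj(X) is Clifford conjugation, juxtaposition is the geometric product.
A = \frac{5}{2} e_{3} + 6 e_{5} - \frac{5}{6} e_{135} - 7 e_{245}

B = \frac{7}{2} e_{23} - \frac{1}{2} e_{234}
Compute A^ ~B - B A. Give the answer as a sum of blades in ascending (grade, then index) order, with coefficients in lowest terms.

first term: \frac{35}{4} e_{2} - \frac{5}{4} e_{24} - \frac{7}{2} e_{35} - \frac{35}{12} e_{125} + 21 e_{235} + \frac{49}{2} e_{345} - \frac{5}{12} e_{1245} + 3 e_{2345}
second term: -\frac{35}{4} e_{2} - \frac{5}{4} e_{24} + \frac{7}{2} e_{35} + \frac{35}{12} e_{125} + 21 e_{235} - \frac{49}{2} e_{345} - \frac{5}{12} e_{1245} - 3 e_{2345}
Answer: \frac{35}{2} e_{2} - 7 e_{35} - \frac{35}{6} e_{125} + 49 e_{345} + 6 e_{2345}


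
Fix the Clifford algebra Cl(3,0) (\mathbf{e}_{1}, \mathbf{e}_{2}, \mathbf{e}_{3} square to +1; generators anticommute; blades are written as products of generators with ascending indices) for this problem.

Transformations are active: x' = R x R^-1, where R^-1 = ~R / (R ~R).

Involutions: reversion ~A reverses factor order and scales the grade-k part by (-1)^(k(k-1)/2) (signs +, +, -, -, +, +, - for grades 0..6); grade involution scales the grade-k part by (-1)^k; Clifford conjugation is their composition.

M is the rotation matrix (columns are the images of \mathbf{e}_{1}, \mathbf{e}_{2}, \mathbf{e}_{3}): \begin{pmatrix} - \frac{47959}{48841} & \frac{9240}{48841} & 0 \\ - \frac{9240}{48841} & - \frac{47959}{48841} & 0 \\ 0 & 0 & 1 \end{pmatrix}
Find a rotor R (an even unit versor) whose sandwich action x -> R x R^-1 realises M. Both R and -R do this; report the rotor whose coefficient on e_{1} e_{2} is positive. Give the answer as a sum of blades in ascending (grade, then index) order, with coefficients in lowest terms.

Method: write R = a + b12*e_{1} e_{2} + b13*e_{1} e_{3} + b23*e_{2} e_{3} with a^2 + b12^2 + b13^2 + b23^2 = 1 (so R^-1 = ~R). Expanding the columns R e_j ~R gives tr M = 4a^2 - 1 and, from the antisymmetric part, M21 - M12 = -4a*b12, M13 - M31 = 4a*b13, M32 - M23 = -4a*b23.
Here tr M = -\frac{47077}{48841}, so a^2 = (1 + tr M)/4 = \frac{441}{48841} and a = ±\frac{21}{221}. Taking a = \frac{21}{221}: M21 - M12 = -\frac{18480}{48841}, M13 - M31 = 0, M32 - M23 = 0, giving b12 = \frac{220}{221}, b13 = 0, b23 = 0, i.e. R = \frac{21}{221} + \frac{220}{221} e_{1} e_{2}.
Its e_{1} e_{2} coefficient is already positive.
Answer: \frac{21}{221} + \frac{220}{221} e_{1} e_{2}. Sheet selection: the two-to-one cover makes ±R indistinguishable at the matrix level (trace -\frac{47077}{48841}), so uniqueness comes from the required sign on e_{1} e_{2}.


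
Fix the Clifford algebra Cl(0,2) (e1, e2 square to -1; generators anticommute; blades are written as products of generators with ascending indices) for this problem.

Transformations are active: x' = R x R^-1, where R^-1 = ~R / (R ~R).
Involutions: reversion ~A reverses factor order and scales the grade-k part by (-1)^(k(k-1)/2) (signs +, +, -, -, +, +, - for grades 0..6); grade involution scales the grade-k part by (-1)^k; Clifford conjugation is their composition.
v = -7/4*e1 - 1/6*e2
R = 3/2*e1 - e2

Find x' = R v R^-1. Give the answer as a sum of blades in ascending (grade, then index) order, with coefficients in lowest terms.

~R = 3/2*e1 - e2, and R ~R = -13/4, so R^-1 = ~R / (-13/4).
R v = 59/24 - 2*e1 e2
Answer: -27/52*e1 + 131/78*e2


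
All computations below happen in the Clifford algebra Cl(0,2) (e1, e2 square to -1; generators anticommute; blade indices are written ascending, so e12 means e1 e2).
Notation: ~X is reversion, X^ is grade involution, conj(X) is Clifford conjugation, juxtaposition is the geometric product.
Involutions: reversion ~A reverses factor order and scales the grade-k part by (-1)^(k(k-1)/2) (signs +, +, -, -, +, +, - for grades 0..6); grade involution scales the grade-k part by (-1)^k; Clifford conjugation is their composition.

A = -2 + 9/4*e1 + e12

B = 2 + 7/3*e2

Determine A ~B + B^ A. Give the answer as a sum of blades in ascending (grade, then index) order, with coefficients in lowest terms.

first term: -4 + 13/6*e1 - 14/3*e2 + 29/4*e12
second term: -4 + 13/6*e1 + 14/3*e2 + 29/4*e12
Answer: -8 + 13/3*e1 + 29/2*e12


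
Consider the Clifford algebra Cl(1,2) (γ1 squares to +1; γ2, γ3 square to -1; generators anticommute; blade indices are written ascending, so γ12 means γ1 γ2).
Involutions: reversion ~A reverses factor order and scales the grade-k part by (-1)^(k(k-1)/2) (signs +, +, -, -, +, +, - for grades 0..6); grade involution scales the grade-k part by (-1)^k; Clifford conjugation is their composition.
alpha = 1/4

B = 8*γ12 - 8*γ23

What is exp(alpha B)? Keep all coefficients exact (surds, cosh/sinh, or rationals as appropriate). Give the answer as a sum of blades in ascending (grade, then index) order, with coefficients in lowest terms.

B^2 term by term: the squares give (8)^2*(γ12)^2 + (-8)^2*(γ23)^2 = 64*(+1) + 64*(-1) = 0 (each basis 2-blade squares to minus the product of its generators' squares); cross terms between blades sharing an index anticommute and cancel. So B^2 = 0.
B^2 = 0, and the exponential is exactly linear here: exp(alpha B) = 1 + alpha B (parabolic case).
Answer: 1 + 2*γ12 - 2*γ23


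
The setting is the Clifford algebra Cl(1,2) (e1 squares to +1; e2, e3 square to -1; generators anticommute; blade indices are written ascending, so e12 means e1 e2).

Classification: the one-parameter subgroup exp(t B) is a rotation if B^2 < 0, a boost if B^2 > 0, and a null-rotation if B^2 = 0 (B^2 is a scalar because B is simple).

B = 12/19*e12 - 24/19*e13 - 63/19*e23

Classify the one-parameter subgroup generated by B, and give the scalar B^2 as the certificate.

B^2 term by term: the squares give (12/19)^2*(e12)^2 + (-24/19)^2*(e13)^2 + (-63/19)^2*(e23)^2 = 144/361*(+1) + 576/361*(+1) + 3969/361*(-1) = -9 (each basis 2-blade squares to minus the product of its generators' squares); cross terms between blades sharing an index anticommute and cancel. So B^2 = -9.
Answer: rotation, certificate B^2 = -9. Certificate logic: -9 is a conjugation-invariant scalar, so its sign fixes rotation versus boost versus null-rotation outright.


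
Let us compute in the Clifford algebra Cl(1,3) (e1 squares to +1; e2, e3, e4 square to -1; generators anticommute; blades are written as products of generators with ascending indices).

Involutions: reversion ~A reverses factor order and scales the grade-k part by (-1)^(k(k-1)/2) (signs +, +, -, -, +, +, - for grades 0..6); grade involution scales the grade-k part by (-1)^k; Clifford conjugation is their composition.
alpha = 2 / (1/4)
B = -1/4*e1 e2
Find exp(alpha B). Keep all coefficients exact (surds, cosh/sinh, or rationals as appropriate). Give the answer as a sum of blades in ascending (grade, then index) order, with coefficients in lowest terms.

B^2 = (-1/4)^2*(e1 e2)^2 = 1/16*(+1) = 1/16 (a basis 2-blade squares to minus the product of its generators' squares).
B^2 = 1/16 — since the square is positive, the closed form is hyperbolic: l = 1/4, alpha*l = 2, so exp(alpha B) = cosh(2) + (sinh(2)/(1/4))*B = cosh(2) + (4*sinh(2))*B.
Answer: cosh(2) - sinh(2)*e1 e2


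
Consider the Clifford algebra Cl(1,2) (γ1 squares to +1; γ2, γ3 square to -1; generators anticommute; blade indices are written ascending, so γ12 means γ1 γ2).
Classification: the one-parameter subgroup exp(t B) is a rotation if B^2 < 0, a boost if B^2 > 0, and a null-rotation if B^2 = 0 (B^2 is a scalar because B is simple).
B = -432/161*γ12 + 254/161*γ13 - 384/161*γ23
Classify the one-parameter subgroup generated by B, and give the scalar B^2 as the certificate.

B^2 term by term: the squares give (-432/161)^2*(γ12)^2 + (254/161)^2*(γ13)^2 + (-384/161)^2*(γ23)^2 = 186624/25921*(+1) + 64516/25921*(+1) + 147456/25921*(-1) = 4 (each basis 2-blade squares to minus the product of its generators' squares); cross terms between blades sharing an index anticommute and cancel. So B^2 = 4.
Answer: boost, certificate B^2 = 4. Key observation: B^2 = 4 is a conjugation invariant, so its sign decides the class regardless of the surface form of B.


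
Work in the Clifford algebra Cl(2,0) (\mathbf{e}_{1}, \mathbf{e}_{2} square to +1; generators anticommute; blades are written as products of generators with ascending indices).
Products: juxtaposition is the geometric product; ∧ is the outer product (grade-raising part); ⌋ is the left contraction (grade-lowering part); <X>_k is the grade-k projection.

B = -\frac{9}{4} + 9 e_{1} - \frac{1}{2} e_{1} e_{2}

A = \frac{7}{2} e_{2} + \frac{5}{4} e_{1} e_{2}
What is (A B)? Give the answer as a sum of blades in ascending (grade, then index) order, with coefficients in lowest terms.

step 1: \frac{5}{8} + \frac{7}{4} e_{1} - \frac{153}{8} e_{2} - \frac{549}{16} e_{1} e_{2}
Answer: \frac{5}{8} + \frac{7}{4} e_{1} - \frac{153}{8} e_{2} - \frac{549}{16} e_{1} e_{2}


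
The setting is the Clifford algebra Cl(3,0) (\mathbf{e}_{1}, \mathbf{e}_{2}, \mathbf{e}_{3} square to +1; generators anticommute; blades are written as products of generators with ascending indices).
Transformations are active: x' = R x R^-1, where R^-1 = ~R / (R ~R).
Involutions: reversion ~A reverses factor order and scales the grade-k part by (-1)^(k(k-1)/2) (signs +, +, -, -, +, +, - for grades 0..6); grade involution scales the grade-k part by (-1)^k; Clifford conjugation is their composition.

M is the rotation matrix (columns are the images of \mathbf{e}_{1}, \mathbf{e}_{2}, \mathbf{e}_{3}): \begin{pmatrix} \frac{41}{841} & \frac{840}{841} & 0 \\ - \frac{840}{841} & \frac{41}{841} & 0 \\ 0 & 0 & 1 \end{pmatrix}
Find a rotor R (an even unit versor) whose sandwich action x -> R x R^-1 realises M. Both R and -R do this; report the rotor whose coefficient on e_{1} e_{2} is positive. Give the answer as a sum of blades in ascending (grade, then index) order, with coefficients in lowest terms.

Method: write R = a + b12*e_{1} e_{2} + b13*e_{1} e_{3} + b23*e_{2} e_{3} with a^2 + b12^2 + b13^2 + b23^2 = 1 (so R^-1 = ~R). Expanding the columns R e_j ~R gives tr M = 4a^2 - 1 and, from the antisymmetric part, M21 - M12 = -4a*b12, M13 - M31 = 4a*b13, M32 - M23 = -4a*b23.
Here tr M = \frac{923}{841}, so a^2 = (1 + tr M)/4 = \frac{441}{841} and a = ±\frac{21}{29}. Taking a = \frac{21}{29}: M21 - M12 = -\frac{1680}{841}, M13 - M31 = 0, M32 - M23 = 0, giving b12 = \frac{20}{29}, b13 = 0, b23 = 0, i.e. R = \frac{21}{29} + \frac{20}{29} e_{1} e_{2}.
Its e_{1} e_{2} coefficient is already positive.
Answer: \frac{21}{29} + \frac{20}{29} e_{1} e_{2}. Why the constraint matters: R and -R act identically through the sandwich — M has trace \frac{923}{841} either way — so only the sign condition on e_{1} e_{2} picks one of the two preimages.


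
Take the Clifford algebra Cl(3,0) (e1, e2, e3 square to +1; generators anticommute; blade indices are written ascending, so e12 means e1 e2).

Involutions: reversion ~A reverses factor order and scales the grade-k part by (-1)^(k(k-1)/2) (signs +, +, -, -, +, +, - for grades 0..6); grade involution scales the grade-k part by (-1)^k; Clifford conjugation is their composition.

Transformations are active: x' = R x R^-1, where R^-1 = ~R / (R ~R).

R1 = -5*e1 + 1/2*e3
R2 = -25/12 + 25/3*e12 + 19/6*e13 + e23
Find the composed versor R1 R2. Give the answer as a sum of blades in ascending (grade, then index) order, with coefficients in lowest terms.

Distribute over the terms of R1 (each basis-blade product reordered to ascending indices, repeated generators contracted through their squares):
(-5*e1) R2 = 125/12*e1 - 125/3*e2 - 95/6*e3 - 5*e123
(1/2*e3) R2 = -19/12*e1 - 1/2*e2 - 25/24*e3 + 25/6*e123
Summing the partial products and collecting blades:
Answer: 53/6*e1 - 253/6*e2 - 135/8*e3 - 5/6*e123


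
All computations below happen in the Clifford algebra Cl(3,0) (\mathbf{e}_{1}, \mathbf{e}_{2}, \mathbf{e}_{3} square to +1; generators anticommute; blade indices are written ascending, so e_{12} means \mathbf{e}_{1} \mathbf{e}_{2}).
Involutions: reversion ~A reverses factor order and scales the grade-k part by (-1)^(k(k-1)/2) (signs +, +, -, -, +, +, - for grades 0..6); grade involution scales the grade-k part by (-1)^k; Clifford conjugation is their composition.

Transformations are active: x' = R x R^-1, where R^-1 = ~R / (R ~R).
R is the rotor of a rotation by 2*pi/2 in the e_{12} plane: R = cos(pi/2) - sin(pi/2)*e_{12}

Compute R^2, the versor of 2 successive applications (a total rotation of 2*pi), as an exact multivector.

Half-angle bookkeeping: 2 applications in e_{12} add up to rotor phase 2*pi/2 = \pi, so R^2 = cos(\pi) - sin(\pi)*e_{12}.
cos(\pi) = -1 and sin(\pi) = 0, so R^2 = -1. The total rotation 2*pi is 1 full turn, so every vector returns to itself, yet the rotor is -1, on the OTHER sheet of the double cover (an odd number of 2*pi turns).
Answer: -1


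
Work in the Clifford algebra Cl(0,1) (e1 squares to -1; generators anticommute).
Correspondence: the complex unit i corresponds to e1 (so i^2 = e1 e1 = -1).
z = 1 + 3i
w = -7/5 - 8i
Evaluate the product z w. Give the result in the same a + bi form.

In blades: z = 1 + 3*e1, w = -7/5 - 8*e1.
Distribute z over w term by term (generator squares from the signature, products reordered to ascending indices): (1)*w = -7/5 - 8*e1; (3*e1)*w = 24 - 21/5*e1.
Sum: 113/5 - 61/5*e1; translating back through the correspondence:
Answer: 113/5 - 61/5*i


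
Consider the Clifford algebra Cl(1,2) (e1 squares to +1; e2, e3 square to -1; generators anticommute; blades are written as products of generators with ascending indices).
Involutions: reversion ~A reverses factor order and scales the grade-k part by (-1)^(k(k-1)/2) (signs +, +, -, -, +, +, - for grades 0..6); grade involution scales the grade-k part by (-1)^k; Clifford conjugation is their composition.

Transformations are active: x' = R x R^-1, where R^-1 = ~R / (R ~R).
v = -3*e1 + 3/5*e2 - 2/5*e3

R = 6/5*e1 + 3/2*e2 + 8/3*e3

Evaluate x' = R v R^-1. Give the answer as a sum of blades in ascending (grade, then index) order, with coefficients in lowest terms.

~R = 6/5*e1 + 3/2*e2 + 8/3*e3, and R ~R = -7129/900, so R^-1 = ~R / (-7129/900).
R v = -103/30 + 261/50*e1 e2 + 188/25*e1 e3 - 11/5*e2 e3
Answer: 28803/7129*e1 + 24963/35645*e2 + 96658/35645*e3


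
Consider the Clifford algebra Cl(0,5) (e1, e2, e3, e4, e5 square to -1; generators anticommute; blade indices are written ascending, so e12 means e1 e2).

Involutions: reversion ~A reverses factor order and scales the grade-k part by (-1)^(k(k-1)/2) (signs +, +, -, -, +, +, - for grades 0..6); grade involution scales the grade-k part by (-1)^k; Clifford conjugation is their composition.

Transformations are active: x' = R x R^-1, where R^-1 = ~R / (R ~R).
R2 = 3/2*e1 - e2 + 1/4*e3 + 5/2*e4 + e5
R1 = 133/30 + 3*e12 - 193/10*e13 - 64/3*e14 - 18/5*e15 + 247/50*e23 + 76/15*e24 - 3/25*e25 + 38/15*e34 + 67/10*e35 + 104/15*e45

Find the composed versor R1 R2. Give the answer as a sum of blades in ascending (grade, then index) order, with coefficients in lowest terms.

Distribute over the terms of R2 (each basis-blade product reordered to ascending indices, repeated generators contracted through their squares):
R1 (3/2*e1) = 133/20*e1 + 9/2*e2 - 579/20*e3 - 32*e4 - 27/5*e5 + 741/100*e123 + 38/5*e124 - 9/50*e125 + 19/5*e134 + 201/20*e135 + 52/5*e145
R1 (-e2) = 3*e1 - 133/30*e2 - 247/50*e3 - 76/15*e4 + 3/25*e5 - 193/10*e123 - 64/3*e124 - 18/5*e125 - 38/15*e234 - 67/10*e235 - 104/15*e245
R1 (1/4*e3) = 193/40*e1 - 247/200*e2 + 133/120*e3 + 19/30*e4 + 67/40*e5 + 3/4*e123 + 16/3*e134 + 9/10*e135 - 19/15*e234 + 3/100*e235 + 26/15*e345
R1 (5/2*e4) = 160/3*e1 - 38/3*e2 - 19/3*e3 + 133/12*e4 + 52/3*e5 + 15/2*e124 - 193/4*e134 + 9*e145 + 247/20*e234 + 3/10*e245 - 67/4*e345
R1 (e5) = 18/5*e1 + 3/25*e2 - 67/10*e3 - 104/15*e4 + 133/30*e5 + 3*e125 - 193/10*e135 - 64/3*e145 + 247/50*e235 + 76/15*e245 + 38/15*e345
Summing the partial products and collecting blades:
Answer: 8569/120*e1 - 2743/200*e2 - 9163/200*e3 - 1937/60*e4 + 10897/600*e5 - 557/50*e123 - 187/30*e124 - 39/50*e125 - 2347/60*e134 - 167/20*e135 - 29/15*e145 + 171/20*e234 - 173/100*e235 - 47/30*e245 - 749/60*e345


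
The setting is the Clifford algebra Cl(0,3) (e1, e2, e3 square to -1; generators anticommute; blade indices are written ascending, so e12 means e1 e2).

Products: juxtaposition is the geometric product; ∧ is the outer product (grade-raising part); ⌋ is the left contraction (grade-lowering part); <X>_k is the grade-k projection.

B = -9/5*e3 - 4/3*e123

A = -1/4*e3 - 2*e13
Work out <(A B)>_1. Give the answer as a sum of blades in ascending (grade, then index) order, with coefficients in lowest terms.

step 1: -9/20 - 18/5*e1 + 8/3*e2 - 1/3*e12
step 2: -18/5*e1 + 8/3*e2
Answer: -18/5*e1 + 8/3*e2


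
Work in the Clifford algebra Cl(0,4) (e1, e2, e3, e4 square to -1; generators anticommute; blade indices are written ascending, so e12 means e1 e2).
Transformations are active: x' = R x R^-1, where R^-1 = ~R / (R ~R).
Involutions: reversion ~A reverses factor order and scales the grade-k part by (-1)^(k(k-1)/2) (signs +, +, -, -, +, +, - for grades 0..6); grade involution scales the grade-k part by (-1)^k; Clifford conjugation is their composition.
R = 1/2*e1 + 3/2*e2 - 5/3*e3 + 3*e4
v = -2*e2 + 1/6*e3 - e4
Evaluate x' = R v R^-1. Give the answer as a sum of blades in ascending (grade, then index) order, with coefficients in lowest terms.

~R = 1/2*e1 + 3/2*e2 - 5/3*e3 + 3*e4, and R ~R = -257/18, so R^-1 = ~R / (-257/18).
R v = 113/18 - e12 + 1/12*e13 - 1/2*e14 - 37/12*e23 + 9/2*e24 + 7/6*e34
Answer: -113/257*e1 + 175/257*e2 + 2003/1542*e3 - 421/257*e4


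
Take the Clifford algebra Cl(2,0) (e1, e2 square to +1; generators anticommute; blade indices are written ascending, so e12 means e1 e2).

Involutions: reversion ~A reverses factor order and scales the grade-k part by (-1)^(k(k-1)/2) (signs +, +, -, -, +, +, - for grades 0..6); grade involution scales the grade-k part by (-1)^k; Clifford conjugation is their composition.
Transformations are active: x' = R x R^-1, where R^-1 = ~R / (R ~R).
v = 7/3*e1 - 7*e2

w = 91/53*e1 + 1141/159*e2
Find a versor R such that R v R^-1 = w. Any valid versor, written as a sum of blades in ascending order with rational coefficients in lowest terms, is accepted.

Take R = v + w = 644/159*e1 + 28/159*e2. Because q(v) = q(w) = 490/9, conjugation by R sends v exactly to w.
Answer: 644/159*e1 + 28/159*e2


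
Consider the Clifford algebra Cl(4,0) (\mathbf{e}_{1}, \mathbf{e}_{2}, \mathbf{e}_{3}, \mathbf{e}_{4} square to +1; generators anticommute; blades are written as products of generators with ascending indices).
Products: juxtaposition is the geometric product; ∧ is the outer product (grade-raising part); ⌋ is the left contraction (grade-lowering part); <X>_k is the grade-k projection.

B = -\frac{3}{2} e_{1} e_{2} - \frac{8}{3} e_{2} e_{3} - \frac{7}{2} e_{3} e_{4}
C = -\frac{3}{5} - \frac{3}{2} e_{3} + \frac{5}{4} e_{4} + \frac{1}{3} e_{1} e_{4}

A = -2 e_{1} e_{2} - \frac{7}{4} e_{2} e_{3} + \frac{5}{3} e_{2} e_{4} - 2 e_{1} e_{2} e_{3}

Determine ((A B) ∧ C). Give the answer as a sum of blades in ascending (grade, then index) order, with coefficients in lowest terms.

step 1: -\frac{23}{3} - \frac{16}{3} e_{1} - 3 e_{3} + \frac{65}{24} e_{1} e_{3} + \frac{5}{2} e_{1} e_{4} + \frac{35}{6} e_{2} e_{3} + \frac{49}{8} e_{2} e_{4} - \frac{40}{9} e_{3} e_{4} + 7 e_{1} e_{2} e_{4} + 7 e_{1} e_{2} e_{3} e_{4}
step 2: \frac{23}{5} + \frac{16}{5} e_{1} + \frac{133}{10} e_{3} - \frac{115}{12} e_{4} + \frac{51}{8} e_{1} e_{3} - \frac{193}{18} e_{1} e_{4} - \frac{7}{2} e_{2} e_{3} - \frac{147}{40} e_{2} e_{4} - \frac{13}{12} e_{3} e_{4} - \frac{21}{5} e_{1} e_{2} e_{4} + \frac{781}{96} e_{1} e_{3} e_{4} + \frac{791}{48} e_{2} e_{3} e_{4} + \frac{371}{45} e_{1} e_{2} e_{3} e_{4}
Answer: \frac{23}{5} + \frac{16}{5} e_{1} + \frac{133}{10} e_{3} - \frac{115}{12} e_{4} + \frac{51}{8} e_{1} e_{3} - \frac{193}{18} e_{1} e_{4} - \frac{7}{2} e_{2} e_{3} - \frac{147}{40} e_{2} e_{4} - \frac{13}{12} e_{3} e_{4} - \frac{21}{5} e_{1} e_{2} e_{4} + \frac{781}{96} e_{1} e_{3} e_{4} + \frac{791}{48} e_{2} e_{3} e_{4} + \frac{371}{45} e_{1} e_{2} e_{3} e_{4}


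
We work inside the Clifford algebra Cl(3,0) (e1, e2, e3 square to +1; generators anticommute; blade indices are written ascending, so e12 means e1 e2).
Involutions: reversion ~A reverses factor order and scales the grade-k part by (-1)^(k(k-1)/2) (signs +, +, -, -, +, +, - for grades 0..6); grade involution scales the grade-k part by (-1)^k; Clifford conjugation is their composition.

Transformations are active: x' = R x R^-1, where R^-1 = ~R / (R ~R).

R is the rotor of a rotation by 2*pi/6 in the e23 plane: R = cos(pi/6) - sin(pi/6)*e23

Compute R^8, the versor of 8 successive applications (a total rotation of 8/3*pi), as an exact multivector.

Half-angle bookkeeping: 8 applications in e23 add up to rotor phase 8*pi/6 = 4*pi/3, so R^8 = cos(4*pi/3) - sin(4*pi/3)*e23.
cos(4*pi/3) = -1/2 and sin(4*pi/3) = -sqrt(3)/2, so R^8 = -1/2 + sqrt(3)/2*e23. The net rotation is 2/3*pi (after discarding 1 full turn, each of which contributes a factor -1 to the rotor); the rotor keeps the half-angle phase exactly.
Answer: -1/2 + sqrt(3)/2*e23


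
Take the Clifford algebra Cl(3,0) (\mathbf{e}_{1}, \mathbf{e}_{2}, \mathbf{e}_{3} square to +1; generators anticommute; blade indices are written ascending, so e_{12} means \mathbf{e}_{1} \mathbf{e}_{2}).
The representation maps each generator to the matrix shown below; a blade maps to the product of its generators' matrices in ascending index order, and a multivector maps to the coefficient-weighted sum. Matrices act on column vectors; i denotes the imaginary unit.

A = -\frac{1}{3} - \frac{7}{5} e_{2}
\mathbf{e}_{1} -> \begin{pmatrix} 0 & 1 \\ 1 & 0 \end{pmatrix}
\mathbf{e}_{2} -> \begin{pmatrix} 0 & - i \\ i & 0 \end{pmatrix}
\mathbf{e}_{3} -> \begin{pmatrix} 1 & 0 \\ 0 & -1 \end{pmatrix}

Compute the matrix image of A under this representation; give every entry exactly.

M = (-\frac{1}{3})*1 + (-\frac{7}{5})*rho(e_{2}), summed entrywise (1 is the identity matrix):
Answer: \begin{pmatrix} - \frac{1}{3} & \frac{7 i}{5} \\ - \frac{7 i}{5} & - \frac{1}{3} \end{pmatrix}


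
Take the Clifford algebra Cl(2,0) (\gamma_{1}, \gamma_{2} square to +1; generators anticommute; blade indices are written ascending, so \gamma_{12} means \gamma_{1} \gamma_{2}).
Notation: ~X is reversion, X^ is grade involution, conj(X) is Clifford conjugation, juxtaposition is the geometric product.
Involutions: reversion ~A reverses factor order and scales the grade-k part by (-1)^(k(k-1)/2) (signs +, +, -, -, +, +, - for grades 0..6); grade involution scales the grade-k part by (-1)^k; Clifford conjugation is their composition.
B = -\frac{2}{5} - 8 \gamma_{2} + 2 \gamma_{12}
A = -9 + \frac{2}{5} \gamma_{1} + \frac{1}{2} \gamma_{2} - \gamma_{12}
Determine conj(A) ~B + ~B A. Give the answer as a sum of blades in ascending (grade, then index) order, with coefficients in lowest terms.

first term: \frac{48}{5} - \frac{221}{25} \gamma_{1} + 73 \gamma_{2} + \frac{104}{5} \gamma_{12}
second term: -\frac{12}{5} - \frac{229}{25} \gamma_{1} + \frac{363}{5} \gamma_{2} + \frac{108}{5} \gamma_{12}
Answer: \frac{36}{5} - 18 \gamma_{1} + \frac{728}{5} \gamma_{2} + \frac{212}{5} \gamma_{12}


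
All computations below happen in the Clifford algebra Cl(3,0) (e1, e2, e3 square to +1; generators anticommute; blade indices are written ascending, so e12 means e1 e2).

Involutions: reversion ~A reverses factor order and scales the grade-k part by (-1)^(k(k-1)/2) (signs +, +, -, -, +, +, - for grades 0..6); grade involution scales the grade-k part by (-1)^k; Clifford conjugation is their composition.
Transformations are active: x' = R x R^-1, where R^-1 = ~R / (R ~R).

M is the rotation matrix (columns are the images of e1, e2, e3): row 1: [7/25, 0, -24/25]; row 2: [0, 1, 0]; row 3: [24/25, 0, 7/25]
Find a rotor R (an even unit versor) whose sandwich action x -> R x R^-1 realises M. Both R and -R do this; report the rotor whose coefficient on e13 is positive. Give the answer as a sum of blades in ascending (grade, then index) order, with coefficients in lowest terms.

Method: write R = a + b12*e12 + b13*e13 + b23*e23 with a^2 + b12^2 + b13^2 + b23^2 = 1 (so R^-1 = ~R). Expanding the columns R e_j ~R gives tr M = 4a^2 - 1 and, from the antisymmetric part, M21 - M12 = -4a*b12, M13 - M31 = 4a*b13, M32 - M23 = -4a*b23.
Here tr M = 39/25, so a^2 = (1 + tr M)/4 = 16/25 and a = ±4/5. Taking a = 4/5: M21 - M12 = 0, M13 - M31 = -48/25, M32 - M23 = 0, giving b12 = 0, b13 = -3/5, b23 = 0, i.e. R = 4/5 - 3/5*e13.
Its e13 coefficient is negative, so report the other preimage -R.
Answer: -4/5 + 3/5*e13. Note: both R and -R realise this M (trace 39/25); the covering map identifies them, and the e13-coefficient sign is the tie-breaker.


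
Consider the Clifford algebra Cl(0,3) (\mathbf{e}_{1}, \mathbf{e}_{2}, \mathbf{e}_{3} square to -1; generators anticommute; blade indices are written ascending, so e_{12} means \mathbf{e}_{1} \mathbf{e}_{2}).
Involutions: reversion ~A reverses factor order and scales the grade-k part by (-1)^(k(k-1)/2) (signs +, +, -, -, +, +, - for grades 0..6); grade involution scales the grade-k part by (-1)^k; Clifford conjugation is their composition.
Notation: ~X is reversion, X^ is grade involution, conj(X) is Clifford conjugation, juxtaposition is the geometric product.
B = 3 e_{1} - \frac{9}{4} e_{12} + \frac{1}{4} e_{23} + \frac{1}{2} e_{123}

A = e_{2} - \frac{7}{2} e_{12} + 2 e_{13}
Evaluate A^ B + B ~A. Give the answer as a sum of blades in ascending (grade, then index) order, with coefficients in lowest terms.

first term: -\frac{63}{8} + \frac{9}{4} e_{1} - \frac{19}{2} e_{2} + 8 e_{3} + \frac{7}{2} e_{12} + \frac{3}{8} e_{13} + \frac{9}{2} e_{23}
second term: \frac{63}{8} + \frac{9}{4} e_{1} - \frac{23}{2} e_{2} + \frac{9}{2} e_{3} + \frac{7}{2} e_{12} + \frac{11}{8} e_{13} + \frac{9}{2} e_{23}
Answer: \frac{9}{2} e_{1} - 21 e_{2} + \frac{25}{2} e_{3} + 7 e_{12} + \frac{7}{4} e_{13} + 9 e_{23}


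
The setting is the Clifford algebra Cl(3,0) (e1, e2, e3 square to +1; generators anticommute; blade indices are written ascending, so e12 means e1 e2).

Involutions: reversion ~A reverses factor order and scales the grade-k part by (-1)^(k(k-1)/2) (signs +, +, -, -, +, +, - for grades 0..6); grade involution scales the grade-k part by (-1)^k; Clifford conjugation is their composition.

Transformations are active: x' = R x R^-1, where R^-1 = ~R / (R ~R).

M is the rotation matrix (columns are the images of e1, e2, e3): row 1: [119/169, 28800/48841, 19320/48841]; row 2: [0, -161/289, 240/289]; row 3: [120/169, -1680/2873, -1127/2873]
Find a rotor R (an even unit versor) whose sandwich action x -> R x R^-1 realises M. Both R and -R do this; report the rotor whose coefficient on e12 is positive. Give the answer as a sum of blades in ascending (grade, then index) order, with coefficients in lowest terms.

Method: write R = a + b12*e12 + b13*e13 + b23*e23 with a^2 + b12^2 + b13^2 + b23^2 = 1 (so R^-1 = ~R). Expanding the columns R e_j ~R gives tr M = 4a^2 - 1 and, from the antisymmetric part, M21 - M12 = -4a*b12, M13 - M31 = 4a*b13, M32 - M23 = -4a*b23.
Here tr M = -11977/48841, so a^2 = (1 + tr M)/4 = 9216/48841 and a = ±96/221. Taking a = 96/221: M21 - M12 = -28800/48841, M13 - M31 = -15360/48841, M32 - M23 = -69120/48841, giving b12 = 75/221, b13 = -40/221, b23 = 180/221, i.e. R = 96/221 + 75/221*e12 - 40/221*e13 + 180/221*e23.
Its e12 coefficient is already positive.
Answer: 96/221 + 75/221*e12 - 40/221*e13 + 180/221*e23. Recall the cover is two-to-one: with M of trace -11977/48841, both preimages act alike, and the stated e12 sign chooses the sheet.


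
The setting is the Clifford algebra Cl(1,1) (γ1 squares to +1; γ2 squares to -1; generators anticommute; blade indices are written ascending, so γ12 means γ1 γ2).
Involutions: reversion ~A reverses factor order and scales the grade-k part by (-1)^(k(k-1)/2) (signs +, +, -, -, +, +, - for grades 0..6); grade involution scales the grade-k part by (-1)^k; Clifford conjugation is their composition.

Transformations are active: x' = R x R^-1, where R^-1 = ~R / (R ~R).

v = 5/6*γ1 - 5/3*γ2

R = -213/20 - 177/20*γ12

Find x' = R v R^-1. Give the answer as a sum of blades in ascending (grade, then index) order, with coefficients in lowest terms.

~R = -213/20 + 177/20*γ12, and R ~R = 351/10, so R^-1 = ~R / (351/10).
R v = -189/8*γ1 + 201/8*γ2
Answer: 4213/312*γ1 - 4237/312*γ2


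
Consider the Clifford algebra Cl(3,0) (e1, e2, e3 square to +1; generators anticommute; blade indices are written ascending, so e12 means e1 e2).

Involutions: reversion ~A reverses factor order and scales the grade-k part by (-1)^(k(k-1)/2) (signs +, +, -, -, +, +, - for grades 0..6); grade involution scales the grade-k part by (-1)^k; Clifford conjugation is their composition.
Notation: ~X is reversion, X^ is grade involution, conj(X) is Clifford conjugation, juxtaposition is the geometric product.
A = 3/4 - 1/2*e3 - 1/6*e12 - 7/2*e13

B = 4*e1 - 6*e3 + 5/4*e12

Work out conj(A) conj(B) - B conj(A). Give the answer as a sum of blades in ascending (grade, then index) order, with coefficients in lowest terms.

first term: 77/24 + 18*e1 + 2/3*e2 + 37/2*e3 - 15/16*e12 + 2*e13 - 35/8*e23 + 3/8*e123
second term: -77/24 + 24*e1 + 2/3*e2 + 19/2*e3 + 15/16*e12 + 2*e13 - 35/8*e23 - 3/8*e123
Answer: 77/12 - 6*e1 + 9*e3 - 15/8*e12 + 3/4*e123


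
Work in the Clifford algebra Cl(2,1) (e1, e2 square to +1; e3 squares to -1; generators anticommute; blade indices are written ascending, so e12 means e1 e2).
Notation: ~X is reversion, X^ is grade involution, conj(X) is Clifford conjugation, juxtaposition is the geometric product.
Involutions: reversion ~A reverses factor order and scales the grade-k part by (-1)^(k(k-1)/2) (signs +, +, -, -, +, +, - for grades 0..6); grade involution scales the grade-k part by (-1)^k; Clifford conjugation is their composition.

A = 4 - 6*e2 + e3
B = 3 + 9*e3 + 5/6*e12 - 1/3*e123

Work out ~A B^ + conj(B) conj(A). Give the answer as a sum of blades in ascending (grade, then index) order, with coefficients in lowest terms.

first term: 21 + 5*e1 - 18*e2 - 33*e3 + 3*e12 + 2*e13 + 54*e23 + 13/6*e123
second term: 3 - 5*e1 + 18*e2 - 39*e3 - 11/3*e12 + 2*e13 + 54*e23 - 1/2*e123
Answer: 24 - 72*e3 - 2/3*e12 + 4*e13 + 108*e23 + 5/3*e123


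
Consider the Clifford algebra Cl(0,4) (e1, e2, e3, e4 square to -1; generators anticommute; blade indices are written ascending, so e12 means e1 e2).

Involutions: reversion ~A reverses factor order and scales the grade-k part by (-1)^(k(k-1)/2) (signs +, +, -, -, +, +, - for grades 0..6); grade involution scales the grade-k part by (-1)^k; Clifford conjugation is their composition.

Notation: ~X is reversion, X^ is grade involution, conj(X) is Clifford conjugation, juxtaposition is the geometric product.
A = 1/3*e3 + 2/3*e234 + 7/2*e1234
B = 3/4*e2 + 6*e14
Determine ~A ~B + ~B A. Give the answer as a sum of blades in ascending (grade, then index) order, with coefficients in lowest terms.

first term: 83/4*e23 + 1/2*e34 + 4*e123 - 5/8*e134
second term: 85/4*e23 - 1/2*e34 + 4*e123 + 37/8*e134
Answer: 42*e23 + 8*e123 + 4*e134


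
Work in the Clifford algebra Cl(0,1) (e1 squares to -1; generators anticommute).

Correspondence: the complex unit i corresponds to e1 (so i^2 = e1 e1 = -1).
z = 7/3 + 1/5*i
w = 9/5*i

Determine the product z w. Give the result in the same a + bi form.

In blades: z = 7/3 + 1/5*e1, w = 9/5*e1.
Distribute z over w term by term (generator squares from the signature, products reordered to ascending indices): (7/3)*w = 21/5*e1; (1/5*e1)*w = -9/25.
Sum: -9/25 + 21/5*e1; translating back through the correspondence:
Answer: -9/25 + 21/5*i


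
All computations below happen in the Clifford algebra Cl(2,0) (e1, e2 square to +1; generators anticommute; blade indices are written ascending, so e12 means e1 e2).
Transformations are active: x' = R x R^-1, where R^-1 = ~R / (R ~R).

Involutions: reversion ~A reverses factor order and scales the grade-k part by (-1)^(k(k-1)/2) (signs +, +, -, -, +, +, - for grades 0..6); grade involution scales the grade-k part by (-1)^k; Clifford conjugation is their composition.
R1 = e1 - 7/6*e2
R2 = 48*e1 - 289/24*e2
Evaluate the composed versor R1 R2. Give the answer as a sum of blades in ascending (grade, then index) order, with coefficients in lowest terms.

Distribute over the terms of R1 (each basis-blade product reordered to ascending indices, repeated generators contracted through their squares):
(e1) R2 = 48 - 289/24*e12
(-7/6*e2) R2 = 2023/144 + 56*e12
Summing the partial products and collecting blades:
Answer: 8935/144 + 1055/24*e12


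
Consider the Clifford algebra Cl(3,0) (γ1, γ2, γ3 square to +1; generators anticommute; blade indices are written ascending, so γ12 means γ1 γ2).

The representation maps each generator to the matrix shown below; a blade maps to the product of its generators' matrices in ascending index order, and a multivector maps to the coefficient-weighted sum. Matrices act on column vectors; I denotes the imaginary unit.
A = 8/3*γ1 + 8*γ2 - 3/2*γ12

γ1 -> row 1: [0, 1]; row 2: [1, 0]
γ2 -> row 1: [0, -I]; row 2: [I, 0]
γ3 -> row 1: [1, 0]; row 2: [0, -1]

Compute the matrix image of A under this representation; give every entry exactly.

Bivector images (products of the table entries): rho(γ12) = rho(γ1)rho(γ2) = row 1: [I, 0]; row 2: [0, -I].
M = (8/3)*rho(γ1) + (8)*rho(γ2) + (-3/2)*rho(γ12), summed entrywise:
Answer: row 1: [-3*I/2, 8/3 - 8*I]; row 2: [8/3 + 8*I, 3*I/2]


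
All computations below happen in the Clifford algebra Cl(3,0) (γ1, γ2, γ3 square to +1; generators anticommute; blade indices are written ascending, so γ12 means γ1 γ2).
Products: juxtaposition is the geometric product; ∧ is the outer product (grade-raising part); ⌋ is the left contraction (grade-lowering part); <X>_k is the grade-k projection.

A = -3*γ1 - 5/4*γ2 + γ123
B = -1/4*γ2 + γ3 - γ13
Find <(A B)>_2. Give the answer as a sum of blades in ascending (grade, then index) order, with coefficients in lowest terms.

step 1: 5/16 - γ2 + 3*γ3 + 7/4*γ12 - 11/4*γ13 - 5/4*γ23 - 5/4*γ123
step 2: 7/4*γ12 - 11/4*γ13 - 5/4*γ23
Answer: 7/4*γ12 - 11/4*γ13 - 5/4*γ23


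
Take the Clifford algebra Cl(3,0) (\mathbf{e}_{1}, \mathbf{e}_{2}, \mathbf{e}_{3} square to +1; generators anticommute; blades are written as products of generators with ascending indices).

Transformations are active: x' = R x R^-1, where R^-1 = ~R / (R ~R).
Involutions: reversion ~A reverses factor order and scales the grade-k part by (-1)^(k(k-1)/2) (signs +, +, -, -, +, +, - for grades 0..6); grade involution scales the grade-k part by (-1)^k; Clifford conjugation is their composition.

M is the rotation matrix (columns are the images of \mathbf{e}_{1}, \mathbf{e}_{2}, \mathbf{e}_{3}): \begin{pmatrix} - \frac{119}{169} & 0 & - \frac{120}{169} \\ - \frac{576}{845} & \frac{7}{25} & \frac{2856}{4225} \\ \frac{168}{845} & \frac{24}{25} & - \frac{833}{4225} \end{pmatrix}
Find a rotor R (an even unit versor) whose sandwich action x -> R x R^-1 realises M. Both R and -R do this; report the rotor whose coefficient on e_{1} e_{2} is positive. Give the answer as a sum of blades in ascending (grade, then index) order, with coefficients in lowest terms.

Method: write R = a + b12*e_{1} e_{2} + b13*e_{1} e_{3} + b23*e_{2} e_{3} with a^2 + b12^2 + b13^2 + b23^2 = 1 (so R^-1 = ~R). Expanding the columns R e_j ~R gives tr M = 4a^2 - 1 and, from the antisymmetric part, M21 - M12 = -4a*b12, M13 - M31 = 4a*b13, M32 - M23 = -4a*b23.
Here tr M = -\frac{105}{169}, so a^2 = (1 + tr M)/4 = \frac{16}{169} and a = ±\frac{4}{13}. Taking a = \frac{4}{13}: M21 - M12 = -\frac{576}{845}, M13 - M31 = -\frac{768}{845}, M32 - M23 = \frac{48}{169}, giving b12 = \frac{36}{65}, b13 = -\frac{48}{65}, b23 = -\frac{3}{13}, i.e. R = \frac{4}{13} + \frac{36}{65} e_{1} e_{2} - \frac{48}{65} e_{1} e_{3} - \frac{3}{13} e_{2} e_{3}.
Its e_{1} e_{2} coefficient is already positive.
Answer: \frac{4}{13} + \frac{36}{65} e_{1} e_{2} - \frac{48}{65} e_{1} e_{3} - \frac{3}{13} e_{2} e_{3}. Note: both R and -R realise this M (trace -\frac{105}{169}); the covering map identifies them, and the e_{1} e_{2}-coefficient sign is the tie-breaker.


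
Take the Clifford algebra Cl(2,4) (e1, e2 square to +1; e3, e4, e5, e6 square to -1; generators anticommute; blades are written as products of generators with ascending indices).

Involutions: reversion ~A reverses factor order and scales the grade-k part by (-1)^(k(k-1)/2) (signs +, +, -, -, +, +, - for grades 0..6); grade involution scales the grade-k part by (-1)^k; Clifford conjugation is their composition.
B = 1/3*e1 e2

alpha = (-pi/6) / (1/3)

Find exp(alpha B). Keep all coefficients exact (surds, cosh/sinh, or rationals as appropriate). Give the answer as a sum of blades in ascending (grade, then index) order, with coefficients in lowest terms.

B^2 = (1/3)^2*(e1 e2)^2 = 1/9*(-1) = -1/9 (a basis 2-blade squares to minus the product of its generators' squares).
B^2 = -1/9 — since the square is negative, the closed form is circular: l = 1/3, alpha*l = -pi/6, so exp(alpha B) = cos(-pi/6) + (sin(-pi/6)/(1/3))*B = sqrt(3)/2 + (-3/2)*B.
Answer: sqrt(3)/2 - 1/2*e1 e2


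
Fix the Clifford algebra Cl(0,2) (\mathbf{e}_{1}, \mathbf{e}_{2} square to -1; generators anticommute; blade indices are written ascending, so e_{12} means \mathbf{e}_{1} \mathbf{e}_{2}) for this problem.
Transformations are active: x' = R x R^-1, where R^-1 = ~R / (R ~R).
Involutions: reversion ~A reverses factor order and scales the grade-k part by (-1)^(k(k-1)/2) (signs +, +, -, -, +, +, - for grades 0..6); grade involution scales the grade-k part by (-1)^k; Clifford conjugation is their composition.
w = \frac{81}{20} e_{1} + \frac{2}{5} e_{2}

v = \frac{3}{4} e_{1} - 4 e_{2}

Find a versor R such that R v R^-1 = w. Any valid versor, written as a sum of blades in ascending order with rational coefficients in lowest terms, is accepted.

Since q(v) = q(w) = -\frac{265}{16}, the sum R = v + w = \frac{24}{5} e_{1} - \frac{18}{5} e_{2} does the job whenever invertible.
Answer: \frac{24}{5} e_{1} - \frac{18}{5} e_{2}


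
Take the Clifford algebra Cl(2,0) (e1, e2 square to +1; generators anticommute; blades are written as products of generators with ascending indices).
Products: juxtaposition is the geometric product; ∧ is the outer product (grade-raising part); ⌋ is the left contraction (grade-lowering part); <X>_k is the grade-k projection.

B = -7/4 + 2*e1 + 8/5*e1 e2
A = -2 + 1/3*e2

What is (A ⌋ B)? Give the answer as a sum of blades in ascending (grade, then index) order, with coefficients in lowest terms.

step 1: 7/2 - 68/15*e1 - 16/5*e1 e2
Answer: 7/2 - 68/15*e1 - 16/5*e1 e2


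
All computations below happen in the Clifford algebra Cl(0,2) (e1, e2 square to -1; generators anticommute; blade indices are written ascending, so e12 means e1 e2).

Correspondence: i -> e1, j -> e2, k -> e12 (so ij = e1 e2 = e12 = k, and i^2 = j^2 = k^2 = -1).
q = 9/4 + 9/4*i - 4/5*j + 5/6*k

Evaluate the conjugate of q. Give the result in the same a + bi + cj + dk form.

In blades: q = 9/4 + 9/4*e1 - 4/5*e2 + 5/6*e12.
Conjugation here is Clifford conjugation: the scalar is fixed and the grade-1 and grade-2 blades all flip sign, giving 9/4 - 9/4*e1 + 4/5*e2 - 5/6*e12; translating back:
Answer: 9/4 - 9/4*i + 4/5*j - 5/6*k


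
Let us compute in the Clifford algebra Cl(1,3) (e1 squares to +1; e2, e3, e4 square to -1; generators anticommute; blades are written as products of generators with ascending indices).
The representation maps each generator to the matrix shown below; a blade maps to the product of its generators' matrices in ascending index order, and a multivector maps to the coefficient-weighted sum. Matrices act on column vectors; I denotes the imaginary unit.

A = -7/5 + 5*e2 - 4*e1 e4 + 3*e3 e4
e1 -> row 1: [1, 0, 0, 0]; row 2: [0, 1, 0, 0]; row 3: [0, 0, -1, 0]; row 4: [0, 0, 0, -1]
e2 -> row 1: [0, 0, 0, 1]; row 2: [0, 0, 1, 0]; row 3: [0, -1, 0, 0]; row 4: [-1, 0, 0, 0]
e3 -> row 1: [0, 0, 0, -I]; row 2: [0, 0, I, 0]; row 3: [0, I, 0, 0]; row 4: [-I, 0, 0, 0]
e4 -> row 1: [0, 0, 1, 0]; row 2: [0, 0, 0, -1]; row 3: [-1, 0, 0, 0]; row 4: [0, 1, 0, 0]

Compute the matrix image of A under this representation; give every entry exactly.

Bivector images (products of the table entries): rho(e1 e4) = rho(e1)rho(e4) = row 1: [0, 0, 1, 0]; row 2: [0, 0, 0, -1]; row 3: [1, 0, 0, 0]; row 4: [0, -1, 0, 0]; rho(e3 e4) = rho(e3)rho(e4) = row 1: [0, -I, 0, 0]; row 2: [-I, 0, 0, 0]; row 3: [0, 0, 0, -I]; row 4: [0, 0, -I, 0].
M = (-7/5)*1 + (5)*rho(e2) + (-4)*rho(e1 e4) + (3)*rho(e3 e4), summed entrywise (1 is the identity matrix):
Answer: row 1: [-7/5, -3*I, -4, 5]; row 2: [-3*I, -7/5, 5, 4]; row 3: [-4, -5, -7/5, -3*I]; row 4: [-5, 4, -3*I, -7/5]
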